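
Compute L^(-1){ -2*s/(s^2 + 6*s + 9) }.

Factor the denominator: s^2 + 6*s + 9 = (s + 3)^2.
Partial fraction decomposition gives [-2/(s + 3)] + [6/(s + 3)^2].
Invert each term: -2/(s + 3) ↔ -2e^(-3t); 6/(s + 3)^2 ↔ 6t·e^(-3t).

6*t*exp(-3*t) - 2*exp(-3*t)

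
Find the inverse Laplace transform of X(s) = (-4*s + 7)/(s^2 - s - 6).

Factor the denominator: s^2 - s - 6 = (s - 3)*(s + 2).
Partial fraction decomposition gives [-3/(s + 2)] + [-1/(s - 3)].
Invert each term: -3/(s + 2) ↔ -3e^(-2t); -1/(s - 3) ↔ -e^(3t).

-exp(3*t) - 3*exp(-2*t)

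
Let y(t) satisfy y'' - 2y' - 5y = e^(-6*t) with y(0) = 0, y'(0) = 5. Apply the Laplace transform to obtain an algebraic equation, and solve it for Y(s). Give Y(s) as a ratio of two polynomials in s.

Y(s) = (5*s + 31)/(s^3 + 4*s^2 - 17*s - 30)

Take the Laplace transform of both sides.
With L{y''} = s^2 Y - s·y(0) - y'(0) and L{y'} = sY - y(0), with y(0) = 0, y'(0) = 5: the LHS transforms to (s^2 - 2*s - 5)Y - (5).
The right side is L{e^(-6*t)} = 1/(s + 6).
So (s^2 - 2*s - 5)Y = 1/(s + 6) + (5).
Isolate Y and clear denominators.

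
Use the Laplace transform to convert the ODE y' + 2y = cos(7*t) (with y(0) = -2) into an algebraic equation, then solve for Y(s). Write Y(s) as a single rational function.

Y(s) = (-2*s^2 + s - 98)/(s^3 + 2*s^2 + 49*s + 98)

Apply the Laplace transform to the equation.
Using L{y'} = sY - y(0) = sY - (-2), the left side becomes (s + 2)Y - (-2).
The right side is L{cos(7*t)} = s/(s^2 + 49).
So (s + 2)Y = s/(s^2 + 49) + (-2).
Isolate Y and clear denominators.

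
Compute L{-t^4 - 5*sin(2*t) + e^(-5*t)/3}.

By linearity of the Laplace transform, transform each term separately.
(-5)·[L{sin(2t)} = 2/(s^2 + 4)]; (-1)·[L{t^4} = 4!/s^5 = 24/s^5]; (1/3)·[L{e^(-5t)} = 1/(s + 5)].

-10/(s^2 + 4) + 1/(3*(s + 5)) - 24/s^5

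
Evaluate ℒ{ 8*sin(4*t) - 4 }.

32/(s^2 + 16) - 4/s

The transform is linear, so treat each term independently.
(8)·[L{sin(4t)} = 4/(s^2 + 16)]; L{-4} = -4/s.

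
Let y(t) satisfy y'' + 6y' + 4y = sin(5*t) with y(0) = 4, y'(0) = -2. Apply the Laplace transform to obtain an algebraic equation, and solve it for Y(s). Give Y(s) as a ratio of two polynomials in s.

Y(s) = (4*s^3 + 22*s^2 + 100*s + 555)/(s^4 + 6*s^3 + 29*s^2 + 150*s + 100)

Transform both sides with L{·}.
The derivative rules (L{y''} = s^2 Y - s·y(0) - y'(0) and L{y'} = sY - y(0), with y(0) = 4, y'(0) = -2) turn the left side into (s^2 + 6*s + 4)Y - (4*s + 22).
The right side is L{sin(5*t)} = 5/(s^2 + 25).
So (s^2 + 6*s + 4)Y = 5/(s^2 + 25) + (4*s + 22).
Divide through and combine into a single rational function.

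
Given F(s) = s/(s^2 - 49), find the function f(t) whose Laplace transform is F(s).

Since L{cosh(7t)} = s/(s^2 - 49), the inverse is cosh(7*t).

f(t) = cosh(7*t)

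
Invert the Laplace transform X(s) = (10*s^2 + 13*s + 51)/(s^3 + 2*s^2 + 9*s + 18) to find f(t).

Factor the denominator: s^3 + 2*s^2 + 9*s + 18 = (s + 2)*(s^2 + 9).
Partial fraction decomposition gives [5/(s + 2)] + [5*s/(s^2 + 9)] + [3/(s^2 + 9)].
Invert each term: 5/(s + 2) ↔ 5e^(-2t); 5·s/(s^2 + 9) ↔ 5cos(3t); 1·3/(s^2 + 9) ↔ sin(3t).

f(t) = sin(3*t) + 5*cos(3*t) + 5*exp(-2*t)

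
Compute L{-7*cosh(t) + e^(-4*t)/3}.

The transform is linear, so treat each term independently.
(-7)·[L{cosh(t)} = s/(s^2 - 1)]; (1/3)·[L{e^(-4t)} = 1/(s + 4)].

-7*s/(s^2 - 1) + 1/(3*(s + 4))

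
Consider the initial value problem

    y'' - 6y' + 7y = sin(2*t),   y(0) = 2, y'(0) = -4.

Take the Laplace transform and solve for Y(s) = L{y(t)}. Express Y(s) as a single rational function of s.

Take the Laplace transform of both sides.
With L{y''} = s^2 Y - s·y(0) - y'(0) and L{y'} = sY - y(0), with y(0) = 2, y'(0) = -4: the LHS transforms to (s^2 - 6*s + 7)Y - (2*s - 16).
The right side is L{sin(2*t)} = 2/(s^2 + 4).
So (s^2 - 6*s + 7)Y = 2/(s^2 + 4) + (2*s - 16).
Solve for Y(s) and write it as one ratio of polynomials.

Y(s) = (2*s^3 - 16*s^2 + 8*s - 62)/(s^4 - 6*s^3 + 11*s^2 - 24*s + 28)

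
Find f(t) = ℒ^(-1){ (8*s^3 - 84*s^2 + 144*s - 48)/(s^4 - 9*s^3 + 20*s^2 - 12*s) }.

f(t) = -4*exp(6*t) + 4*exp(2*t) + 4*exp(t) + 4

Factor the denominator: s^4 - 9*s^3 + 20*s^2 - 12*s = s*(s - 6)*(s - 2)*(s - 1).
Partial fraction decomposition gives [4/s] + [-4/(s - 6)] + [4/(s - 2)] + [4/(s - 1)].
Invert each term: 4/(s - 0) ↔ 4e^(0t); -4/(s - 6) ↔ -4e^(6t); 4/(s - 2) ↔ 4e^(2t); 4/(s - 1) ↔ 4e^(t).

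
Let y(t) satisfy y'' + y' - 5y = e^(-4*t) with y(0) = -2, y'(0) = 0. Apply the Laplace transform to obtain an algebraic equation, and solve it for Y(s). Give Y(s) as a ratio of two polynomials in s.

Y(s) = (-2*s^2 - 10*s - 7)/(s^3 + 5*s^2 - s - 20)

Laplace-transform each side.
The derivative rules (L{y''} = s^2 Y - s·y(0) - y'(0) and L{y'} = sY - y(0), with y(0) = -2, y'(0) = 0) turn the left side into (s^2 + s - 5)Y - (-2*s - 2).
The right side is L{e^(-4*t)} = 1/(s + 4).
So (s^2 + s - 5)Y = 1/(s + 4) + (-2*s - 2).
Divide through and combine into a single rational function.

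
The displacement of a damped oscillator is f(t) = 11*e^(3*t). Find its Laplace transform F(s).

F(s) = 11/(s - 3)

L{11} = 11/s.
By the first shifting theorem, multiplying by e^(3t) replaces s with s - 3.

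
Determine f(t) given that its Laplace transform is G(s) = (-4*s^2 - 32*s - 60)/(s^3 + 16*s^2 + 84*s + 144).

f(t) = 6*t*exp(-6*t) + exp(-4*t) - 5*exp(-6*t)

Factor the denominator: s^3 + 16*s^2 + 84*s + 144 = (s + 4)*(s + 6)^2.
Partial fraction decomposition gives [-5/(s + 6)] + [6/(s + 6)^2] + [1/(s + 4)].
Invert each term: -5/(s + 6) ↔ -5e^(-6t); 6/(s + 6)^2 ↔ 6t·e^(-6t); 1/(s + 4) ↔ e^(-4t).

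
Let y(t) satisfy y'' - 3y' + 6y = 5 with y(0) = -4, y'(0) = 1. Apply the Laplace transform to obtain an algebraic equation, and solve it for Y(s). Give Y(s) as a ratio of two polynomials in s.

Transform both sides with L{·}.
The derivative rules (L{y''} = s^2 Y - s·y(0) - y'(0) and L{y'} = sY - y(0), with y(0) = -4, y'(0) = 1) turn the left side into (s^2 - 3*s + 6)Y - (-4*s + 13).
The right side is L{5} = 5/s.
So (s^2 - 3*s + 6)Y = 5/s + (-4*s + 13).
Solve for Y(s) and write it as one ratio of polynomials.

Y(s) = (-4*s^2 + 13*s + 5)/(s^3 - 3*s^2 + 6*s)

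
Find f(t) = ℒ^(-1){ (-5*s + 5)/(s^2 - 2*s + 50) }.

Rewrite the denominator: s^2 - 2*s + 50 = (s - 1)^2 + 49.
The form in (s - 1) signals a first-shifting-theorem factor e^(t).
Since L{cos(7t)} = s/(s^2 + 49), the inverse is exp(t)*cos(7*t), scaled by -5.

f(t) = -5*exp(t)*cos(7*t)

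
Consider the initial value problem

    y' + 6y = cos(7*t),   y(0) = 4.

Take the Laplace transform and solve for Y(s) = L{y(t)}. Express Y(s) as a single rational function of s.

Y(s) = (4*s^2 + s + 196)/(s^3 + 6*s^2 + 49*s + 294)

Apply the Laplace transform to the equation.
With L{y'} = sY - y(0) = sY - 4: the LHS transforms to (s + 6)Y - (4).
The right side is L{cos(7*t)} = s/(s^2 + 49).
So (s + 6)Y = s/(s^2 + 49) + (4).
Divide through and combine into a single rational function.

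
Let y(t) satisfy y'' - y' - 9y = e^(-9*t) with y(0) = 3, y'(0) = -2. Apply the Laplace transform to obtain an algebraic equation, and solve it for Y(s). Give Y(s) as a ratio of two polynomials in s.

Y(s) = (3*s^2 + 22*s - 44)/(s^3 + 8*s^2 - 18*s - 81)

Transform both sides with L{·}.
With L{y''} = s^2 Y - s·y(0) - y'(0) and L{y'} = sY - y(0), with y(0) = 3, y'(0) = -2: the LHS transforms to (s^2 - s - 9)Y - (3*s - 5).
The right side is L{e^(-9*t)} = 1/(s + 9).
So (s^2 - s - 9)Y = 1/(s + 9) + (3*s - 5).
Isolate Y and clear denominators.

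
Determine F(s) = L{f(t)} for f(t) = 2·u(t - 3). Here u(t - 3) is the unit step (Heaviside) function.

F(s) = 2*exp(-3*s)/s

By the second shifting theorem, L{u(t - c)·g(t - c)} = e^(-cs)·G(s) with c = 3 and G(s) = L{g(t)}.
L{2} = 2/s.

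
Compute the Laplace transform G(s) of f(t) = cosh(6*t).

G(s) = s/(s^2 - 36)

L{cosh(6t)} = s/(s^2 - 36).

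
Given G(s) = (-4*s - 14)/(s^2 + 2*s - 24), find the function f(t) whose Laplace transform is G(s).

f(t) = -3*exp(4*t) - exp(-6*t)

Factor the denominator: s^2 + 2*s - 24 = (s - 4)*(s + 6).
Partial fraction decomposition gives [-1/(s + 6)] + [-3/(s - 4)].
Invert each term: -1/(s + 6) ↔ -e^(-6t); -3/(s - 4) ↔ -3e^(4t).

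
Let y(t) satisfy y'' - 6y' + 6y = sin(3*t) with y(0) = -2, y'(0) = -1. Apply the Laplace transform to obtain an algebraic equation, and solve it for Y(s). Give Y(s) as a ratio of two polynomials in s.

Y(s) = (-2*s^3 + 11*s^2 - 18*s + 102)/(s^4 - 6*s^3 + 15*s^2 - 54*s + 54)

Laplace-transform each side.
Using L{y''} = s^2 Y - s·y(0) - y'(0) and L{y'} = sY - y(0), with y(0) = -2, y'(0) = -1, the left side becomes (s^2 - 6*s + 6)Y - (-2*s + 11).
The right side is L{sin(3*t)} = 3/(s^2 + 9).
So (s^2 - 6*s + 6)Y = 3/(s^2 + 9) + (-2*s + 11).
Solve for Y(s) and write it as one ratio of polynomials.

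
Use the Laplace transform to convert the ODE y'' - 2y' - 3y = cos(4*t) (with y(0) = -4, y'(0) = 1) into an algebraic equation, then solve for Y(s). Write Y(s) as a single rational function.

Y(s) = (-4*s^3 + 9*s^2 - 63*s + 144)/(s^4 - 2*s^3 + 13*s^2 - 32*s - 48)

Laplace-transform each side.
Using L{y''} = s^2 Y - s·y(0) - y'(0) and L{y'} = sY - y(0), with y(0) = -4, y'(0) = 1, the left side becomes (s^2 - 2*s - 3)Y - (-4*s + 9).
The right side is L{cos(4*t)} = s/(s^2 + 16).
So (s^2 - 2*s - 3)Y = s/(s^2 + 16) + (-4*s + 9).
Divide through and combine into a single rational function.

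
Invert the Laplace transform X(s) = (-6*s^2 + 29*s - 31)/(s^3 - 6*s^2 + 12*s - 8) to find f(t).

Factor the denominator: s^3 - 6*s^2 + 12*s - 8 = (s - 2)^3.
Partial fraction decomposition gives [-6/(s - 2)] + [5/(s - 2)^2] + [3/(s - 2)^3].
Invert each term: -6/(s - 2) ↔ -6e^(2t); 5/(s - 2)^2 ↔ 5t·e^(2t); 3/(s - 2)^3 ↔ (3/2)t^2·e^(2t).

f(t) = 3*t^2*exp(2*t)/2 + 5*t*exp(2*t) - 6*exp(2*t)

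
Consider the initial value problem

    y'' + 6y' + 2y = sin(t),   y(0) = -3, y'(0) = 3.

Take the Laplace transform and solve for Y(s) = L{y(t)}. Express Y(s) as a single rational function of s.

Y(s) = (-3*s^3 - 15*s^2 - 3*s - 14)/(s^4 + 6*s^3 + 3*s^2 + 6*s + 2)

Take the Laplace transform of both sides.
Using L{y''} = s^2 Y - s·y(0) - y'(0) and L{y'} = sY - y(0), with y(0) = -3, y'(0) = 3, the left side becomes (s^2 + 6*s + 2)Y - (-3*s - 15).
The right side is L{sin(t)} = 1/(s^2 + 1).
So (s^2 + 6*s + 2)Y = 1/(s^2 + 1) + (-3*s - 15).
Divide through and combine into a single rational function.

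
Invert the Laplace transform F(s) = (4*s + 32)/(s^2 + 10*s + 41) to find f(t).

Complete the square in the denominator: s^2 + 10*s + 41 = (s + 5)^2 + 4^2.
Split the numerator to match: 4*s + 32 = 4·(s + 5) + 3·4.
Invert each term: 4·(s + 5)/((s + 5)^2 + 16) ↔ 4e^(-5t)cos(4t); 3·4/((s + 5)^2 + 16) ↔ 3e^(-5t)sin(4t).

f(t) = 3*exp(-5*t)*sin(4*t) + 4*exp(-5*t)*cos(4*t)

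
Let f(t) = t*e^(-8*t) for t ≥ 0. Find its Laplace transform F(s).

F(s) = (s + 8)^(-2)

L{e^(-8t)} = 1/(s + 8).
Then apply L{t·g(t)} = -d/ds[G(s)] with G(s) = 1/(s + 8):
differentiating 1 time and applying the sign gives (s + 8)^(-2).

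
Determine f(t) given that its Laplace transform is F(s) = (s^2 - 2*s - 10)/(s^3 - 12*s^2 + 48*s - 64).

f(t) = -t^2*exp(4*t) + 6*t*exp(4*t) + exp(4*t)

Factor the denominator: s^3 - 12*s^2 + 48*s - 64 = (s - 4)^3.
Partial fraction decomposition gives [1/(s - 4)] + [6/(s - 4)^2] + [-2/(s - 4)^3].
Invert each term: 1/(s - 4) ↔ e^(4t); 6/(s - 4)^2 ↔ 6t·e^(4t); -2/(s - 4)^3 ↔ (-1)t^2·e^(4t).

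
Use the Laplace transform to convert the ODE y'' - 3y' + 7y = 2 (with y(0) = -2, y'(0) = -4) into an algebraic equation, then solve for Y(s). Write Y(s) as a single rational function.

Y(s) = (-2*s^2 + 2*s + 2)/(s^3 - 3*s^2 + 7*s)

Apply the Laplace transform to the equation.
Using L{y''} = s^2 Y - s·y(0) - y'(0) and L{y'} = sY - y(0), with y(0) = -2, y'(0) = -4, the left side becomes (s^2 - 3*s + 7)Y - (-2*s + 2).
The right side is L{2} = 2/s.
So (s^2 - 3*s + 7)Y = 2/s + (-2*s + 2).
Solve for Y(s) and write it as one ratio of polynomials.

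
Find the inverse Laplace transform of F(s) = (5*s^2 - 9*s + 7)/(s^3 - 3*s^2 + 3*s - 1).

Factor the denominator: s^3 - 3*s^2 + 3*s - 1 = (s - 1)^3.
Partial fraction decomposition gives [5/(s - 1)] + [(s - 1)^(-2)] + [3/(s - 1)^3].
Invert each term: 5/(s - 1) ↔ 5e^(t); 1/(s - 1)^2 ↔ t·e^(t); 3/(s - 1)^3 ↔ (3/2)t^2·e^(t).

3*t^2*exp(t)/2 + t*exp(t) + 5*exp(t)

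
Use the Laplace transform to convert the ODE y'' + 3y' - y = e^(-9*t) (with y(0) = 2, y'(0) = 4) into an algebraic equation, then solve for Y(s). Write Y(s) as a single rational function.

Y(s) = (2*s^2 + 28*s + 91)/(s^3 + 12*s^2 + 26*s - 9)

Take the Laplace transform of both sides.
With L{y''} = s^2 Y - s·y(0) - y'(0) and L{y'} = sY - y(0), with y(0) = 2, y'(0) = 4: the LHS transforms to (s^2 + 3*s - 1)Y - (2*s + 10).
The right side is L{e^(-9*t)} = 1/(s + 9).
So (s^2 + 3*s - 1)Y = 1/(s + 9) + (2*s + 10).
Isolate Y and clear denominators.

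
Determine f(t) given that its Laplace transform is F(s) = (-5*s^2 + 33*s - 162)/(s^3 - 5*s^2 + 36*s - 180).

f(t) = -2*exp(5*t) + 3*sin(6*t) - 3*cos(6*t)

Factor the denominator: s^3 - 5*s^2 + 36*s - 180 = (s - 5)*(s^2 + 36).
Partial fraction decomposition gives [-2/(s - 5)] + [-3*s/(s^2 + 36)] + [18/(s^2 + 36)].
Invert each term: -2/(s - 5) ↔ -2e^(5t); -3·s/(s^2 + 36) ↔ -3cos(6t); 3·6/(s^2 + 36) ↔ 3sin(6t).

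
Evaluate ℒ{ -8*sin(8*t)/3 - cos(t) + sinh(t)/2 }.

-s/(s^2 + 1) - 64/(3*(s^2 + 64)) + 1/(2*(s^2 - 1))

Apply the Laplace transform termwise.
(1/2)·[L{sinh(t)} = 1/(s^2 - 1)]; (-8/3)·[L{sin(8t)} = 8/(s^2 + 64)]; (-1)·[L{cos(t)} = s/(s^2 + 1)].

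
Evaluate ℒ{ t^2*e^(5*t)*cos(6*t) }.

2*(s - 5)*(s^2 - 10*s - 83)/(s^2 - 10*s + 61)^3

L{cos(6t)} = s/(s^2 + 36).
Multiplying by e^(5t) shifts s → s - 5, so L{e^(5*t)*cos(6*t)} = (s - 5)/((s - 5)^2 + 36).
Then apply L{t^2·g(t)} = (-1)^2 d^2/ds^2[G(s)] with G(s) = (s - 5)/((s - 5)^2 + 36):
differentiating 2 times and applying the sign gives 2*(s - 5)*(s^2 - 10*s - 83)/(s^2 - 10*s + 61)^3.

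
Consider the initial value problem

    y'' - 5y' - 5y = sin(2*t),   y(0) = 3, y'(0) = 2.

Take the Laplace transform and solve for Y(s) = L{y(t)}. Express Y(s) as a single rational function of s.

Apply the Laplace transform to the equation.
The derivative rules (L{y''} = s^2 Y - s·y(0) - y'(0) and L{y'} = sY - y(0), with y(0) = 3, y'(0) = 2) turn the left side into (s^2 - 5*s - 5)Y - (3*s - 13).
The right side is L{sin(2*t)} = 2/(s^2 + 4).
So (s^2 - 5*s - 5)Y = 2/(s^2 + 4) + (3*s - 13).
Isolate Y and clear denominators.

Y(s) = (3*s^3 - 13*s^2 + 12*s - 50)/(s^4 - 5*s^3 - s^2 - 20*s - 20)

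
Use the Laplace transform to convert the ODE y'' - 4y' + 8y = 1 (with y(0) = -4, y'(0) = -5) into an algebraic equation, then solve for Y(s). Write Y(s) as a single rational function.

Y(s) = (-4*s^2 + 11*s + 1)/(s^3 - 4*s^2 + 8*s)

Laplace-transform each side.
The derivative rules (L{y''} = s^2 Y - s·y(0) - y'(0) and L{y'} = sY - y(0), with y(0) = -4, y'(0) = -5) turn the left side into (s^2 - 4*s + 8)Y - (-4*s + 11).
The right side is L{1} = 1/s.
So (s^2 - 4*s + 8)Y = 1/s + (-4*s + 11).
Solve for Y(s) and write it as one ratio of polynomials.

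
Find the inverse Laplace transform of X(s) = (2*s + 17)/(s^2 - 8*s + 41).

5*exp(4*t)*sin(5*t) + 2*exp(4*t)*cos(5*t)

Complete the square in the denominator: s^2 - 8*s + 41 = (s - 4)^2 + 5^2.
Split the numerator to match: 2*s + 17 = 2·(s - 4) + 5·5.
Invert each term: 2·(s - 4)/((s - 4)^2 + 25) ↔ 2e^(4t)cos(5t); 5·5/((s - 4)^2 + 25) ↔ 5e^(4t)sin(5t).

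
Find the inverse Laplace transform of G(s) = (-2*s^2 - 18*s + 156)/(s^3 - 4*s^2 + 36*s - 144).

Factor the denominator: s^3 - 4*s^2 + 36*s - 144 = (s - 4)*(s^2 + 36).
Partial fraction decomposition gives [1/(s - 4)] + [-3*s/(s^2 + 36)] + [-30/(s^2 + 36)].
Invert each term: 1/(s - 4) ↔ e^(4t); -3·s/(s^2 + 36) ↔ -3cos(6t); -5·6/(s^2 + 36) ↔ -5sin(6t).

exp(4*t) - 5*sin(6*t) - 3*cos(6*t)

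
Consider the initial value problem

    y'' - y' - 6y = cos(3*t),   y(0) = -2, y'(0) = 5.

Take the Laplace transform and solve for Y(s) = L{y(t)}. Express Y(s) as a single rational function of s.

Transform both sides with L{·}.
The derivative rules (L{y''} = s^2 Y - s·y(0) - y'(0) and L{y'} = sY - y(0), with y(0) = -2, y'(0) = 5) turn the left side into (s^2 - s - 6)Y - (-2*s + 7).
The right side is L{cos(3*t)} = s/(s^2 + 9).
So (s^2 - s - 6)Y = s/(s^2 + 9) + (-2*s + 7).
Divide through and combine into a single rational function.

Y(s) = (-2*s^3 + 7*s^2 - 17*s + 63)/(s^4 - s^3 + 3*s^2 - 9*s - 54)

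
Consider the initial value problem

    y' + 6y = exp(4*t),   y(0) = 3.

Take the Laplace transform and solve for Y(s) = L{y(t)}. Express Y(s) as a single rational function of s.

Y(s) = (3*s - 11)/(s^2 + 2*s - 24)

Take the Laplace transform of both sides.
With L{y'} = sY - y(0) = sY - 3: the LHS transforms to (s + 6)Y - (3).
The right side is L{exp(4*t)} = 1/(s - 4).
So (s + 6)Y = 1/(s - 4) + (3).
Solve for Y(s) and write it as one ratio of polynomials.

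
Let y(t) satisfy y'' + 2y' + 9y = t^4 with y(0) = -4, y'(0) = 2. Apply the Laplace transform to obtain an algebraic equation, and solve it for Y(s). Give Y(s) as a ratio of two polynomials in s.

Laplace-transform each side.
The derivative rules (L{y''} = s^2 Y - s·y(0) - y'(0) and L{y'} = sY - y(0), with y(0) = -4, y'(0) = 2) turn the left side into (s^2 + 2*s + 9)Y - (-4*s - 6).
The right side is L{t^4} = 24/s^5.
So (s^2 + 2*s + 9)Y = 24/s^5 + (-4*s - 6).
Isolate Y and clear denominators.

Y(s) = (-4*s^6 - 6*s^5 + 24)/(s^7 + 2*s^6 + 9*s^5)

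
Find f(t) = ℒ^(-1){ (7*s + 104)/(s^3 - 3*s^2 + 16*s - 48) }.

f(t) = 5*exp(3*t) - 2*sin(4*t) - 5*cos(4*t)

Factor the denominator: s^3 - 3*s^2 + 16*s - 48 = (s - 3)*(s^2 + 16).
Partial fraction decomposition gives [5/(s - 3)] + [-5*s/(s^2 + 16)] + [-8/(s^2 + 16)].
Invert each term: 5/(s - 3) ↔ 5e^(3t); -5·s/(s^2 + 16) ↔ -5cos(4t); -2·4/(s^2 + 16) ↔ -2sin(4t).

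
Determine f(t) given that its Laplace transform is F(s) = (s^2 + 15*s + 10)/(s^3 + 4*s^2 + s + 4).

f(t) = 3*sin(t) + 3*cos(t) - 2*exp(-4*t)

Factor the denominator: s^3 + 4*s^2 + s + 4 = (s + 4)*(s^2 + 1).
Partial fraction decomposition gives [-2/(s + 4)] + [3*s/(s^2 + 1)] + [3/(s^2 + 1)].
Invert each term: -2/(s + 4) ↔ -2e^(-4t); 3·s/(s^2 + 1) ↔ 3cos(t); 3·1/(s^2 + 1) ↔ 3sin(t).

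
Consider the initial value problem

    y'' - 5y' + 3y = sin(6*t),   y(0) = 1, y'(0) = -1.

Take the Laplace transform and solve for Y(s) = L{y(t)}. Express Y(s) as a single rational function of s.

Laplace-transform each side.
Using L{y''} = s^2 Y - s·y(0) - y'(0) and L{y'} = sY - y(0), with y(0) = 1, y'(0) = -1, the left side becomes (s^2 - 5*s + 3)Y - (s - 6).
The right side is L{sin(6*t)} = 6/(s^2 + 36).
So (s^2 - 5*s + 3)Y = 6/(s^2 + 36) + (s - 6).
Divide through and combine into a single rational function.

Y(s) = (s^3 - 6*s^2 + 36*s - 210)/(s^4 - 5*s^3 + 39*s^2 - 180*s + 108)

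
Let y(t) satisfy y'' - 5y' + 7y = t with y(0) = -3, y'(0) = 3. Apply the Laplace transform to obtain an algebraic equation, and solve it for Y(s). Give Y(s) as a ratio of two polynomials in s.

Y(s) = (-3*s^3 + 18*s^2 + 1)/(s^4 - 5*s^3 + 7*s^2)

Take the Laplace transform of both sides.
Using L{y''} = s^2 Y - s·y(0) - y'(0) and L{y'} = sY - y(0), with y(0) = -3, y'(0) = 3, the left side becomes (s^2 - 5*s + 7)Y - (-3*s + 18).
The right side is L{t} = s^(-2).
So (s^2 - 5*s + 7)Y = s^(-2) + (-3*s + 18).
Solve for Y(s) and write it as one ratio of polynomials.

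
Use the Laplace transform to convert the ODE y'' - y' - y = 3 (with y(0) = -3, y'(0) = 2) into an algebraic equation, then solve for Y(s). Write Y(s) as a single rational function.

Transform both sides with L{·}.
Using L{y''} = s^2 Y - s·y(0) - y'(0) and L{y'} = sY - y(0), with y(0) = -3, y'(0) = 2, the left side becomes (s^2 - s - 1)Y - (-3*s + 5).
The right side is L{3} = 3/s.
So (s^2 - s - 1)Y = 3/s + (-3*s + 5).
Solve for Y(s) and write it as one ratio of polynomials.

Y(s) = (-3*s^2 + 5*s + 3)/(s^3 - s^2 - s)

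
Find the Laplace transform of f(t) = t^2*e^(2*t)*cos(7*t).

2*(s - 2)*(s^2 - 4*s - 143)/(s^2 - 4*s + 53)^3

L{cos(7t)} = s/(s^2 + 49).
Multiplying by e^(2t) shifts s → s - 2, so L{e^(2*t)*cos(7*t)} = (s - 2)/((s - 2)^2 + 49).
Then apply L{t^2·g(t)} = (-1)^2 d^2/ds^2[G(s)] with G(s) = (s - 2)/((s - 2)^2 + 49):
differentiating 2 times and applying the sign gives 2*(s - 2)*(s^2 - 4*s - 143)/(s^2 - 4*s + 53)^3.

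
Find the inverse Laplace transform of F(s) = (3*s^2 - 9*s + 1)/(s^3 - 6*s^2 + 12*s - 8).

-5*t^2*exp(2*t)/2 + 3*t*exp(2*t) + 3*exp(2*t)

Factor the denominator: s^3 - 6*s^2 + 12*s - 8 = (s - 2)^3.
Partial fraction decomposition gives [3/(s - 2)] + [3/(s - 2)^2] + [-5/(s - 2)^3].
Invert each term: 3/(s - 2) ↔ 3e^(2t); 3/(s - 2)^2 ↔ 3t·e^(2t); -5/(s - 2)^3 ↔ (-5/2)t^2·e^(2t).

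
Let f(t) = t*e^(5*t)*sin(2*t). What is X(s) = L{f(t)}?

L{sin(2t)} = 2/(s^2 + 4).
Multiplying by e^(5t) shifts s → s - 5, so L{e^(5*t)*sin(2*t)} = 2/((s - 5)^2 + 4).
Then apply L{t·g(t)} = -d/ds[G(s)] with G(s) = 2/((s - 5)^2 + 4):
differentiating 1 time and applying the sign gives 4*(s - 5)/(s^2 - 10*s + 29)^2.

X(s) = 4*(s - 5)/(s^2 - 10*s + 29)^2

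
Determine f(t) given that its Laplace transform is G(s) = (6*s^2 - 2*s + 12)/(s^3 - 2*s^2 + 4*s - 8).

Factor the denominator: s^3 - 2*s^2 + 4*s - 8 = (s - 2)*(s^2 + 4).
Partial fraction decomposition gives [4/(s - 2)] + [2*s/(s^2 + 4)] + [2/(s^2 + 4)].
Invert each term: 4/(s - 2) ↔ 4e^(2t); 2·s/(s^2 + 4) ↔ 2cos(2t); 1·2/(s^2 + 4) ↔ sin(2t).

f(t) = 4*exp(2*t) + sin(2*t) + 2*cos(2*t)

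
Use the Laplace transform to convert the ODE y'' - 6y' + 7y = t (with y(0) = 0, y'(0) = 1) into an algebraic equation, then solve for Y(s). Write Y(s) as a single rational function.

Y(s) = (s^2 + 1)/(s^4 - 6*s^3 + 7*s^2)

Take the Laplace transform of both sides.
Using L{y''} = s^2 Y - s·y(0) - y'(0) and L{y'} = sY - y(0), with y(0) = 0, y'(0) = 1, the left side becomes (s^2 - 6*s + 7)Y - (1).
The right side is L{t} = s^(-2).
So (s^2 - 6*s + 7)Y = s^(-2) + (1).
Isolate Y and clear denominators.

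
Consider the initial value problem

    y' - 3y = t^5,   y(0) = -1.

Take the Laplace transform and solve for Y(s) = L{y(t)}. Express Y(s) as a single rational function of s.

Y(s) = (-s^6 + 120)/(s^7 - 3*s^6)

Transform both sides with L{·}.
The derivative rules (L{y'} = sY - y(0) = sY - (-1)) turn the left side into (s - 3)Y - (-1).
The right side is L{t^5} = 120/s^6.
So (s - 3)Y = 120/s^6 + (-1).
Isolate Y and clear denominators.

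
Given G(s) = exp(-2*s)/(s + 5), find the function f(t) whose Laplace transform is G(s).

f(t) = Heaviside(t - 2)*(exp(-5*t + 10))

The factor e^(-2s) signals a time shift by c = 2 (second shifting theorem).
L{e^(-5t)} = 1/(s + 5), so L^-1{1/(s + 5)} = exp(-5*t).
Hence the inverse is u(t - 2) times that function evaluated at t - 2.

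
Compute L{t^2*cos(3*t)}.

L{cos(3t)} = s/(s^2 + 9).
Then apply L{t^2·g(t)} = (-1)^2 d^2/ds^2[H(s)] with H(s) = s/(s^2 + 9):
differentiating 2 times and applying the sign gives 2*s*(s^2 - 27)/(s^2 + 9)^3.

2*s*(s^2 - 27)/(s^2 + 9)^3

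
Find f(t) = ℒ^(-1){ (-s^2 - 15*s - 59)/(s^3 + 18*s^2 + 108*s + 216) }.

f(t) = -5*t^2*exp(-6*t)/2 - 3*t*exp(-6*t) - exp(-6*t)

Factor the denominator: s^3 + 18*s^2 + 108*s + 216 = (s + 6)^3.
Partial fraction decomposition gives [-1/(s + 6)] + [-3/(s + 6)^2] + [-5/(s + 6)^3].
Invert each term: -1/(s + 6) ↔ -e^(-6t); -3/(s + 6)^2 ↔ -3t·e^(-6t); -5/(s + 6)^3 ↔ (-5/2)t^2·e^(-6t).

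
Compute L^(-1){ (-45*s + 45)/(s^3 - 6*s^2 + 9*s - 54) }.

Factor the denominator: s^3 - 6*s^2 + 9*s - 54 = (s - 6)*(s^2 + 9).
Partial fraction decomposition gives [-5/(s - 6)] + [5*s/(s^2 + 9)] + [-15/(s^2 + 9)].
Invert each term: -5/(s - 6) ↔ -5e^(6t); 5·s/(s^2 + 9) ↔ 5cos(3t); -5·3/(s^2 + 9) ↔ -5sin(3t).

-5*exp(6*t) - 5*sin(3*t) + 5*cos(3*t)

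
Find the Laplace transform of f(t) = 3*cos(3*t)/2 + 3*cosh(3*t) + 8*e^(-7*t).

3*s/(2*(s^2 + 9)) + 3*s/(s^2 - 9) + 8/(s + 7)

The transform is linear, so treat each term independently.
(8)·[L{e^(-7t)} = 1/(s + 7)]; (3)·[L{cosh(3t)} = s/(s^2 - 9)]; (3/2)·[L{cos(3t)} = s/(s^2 + 9)].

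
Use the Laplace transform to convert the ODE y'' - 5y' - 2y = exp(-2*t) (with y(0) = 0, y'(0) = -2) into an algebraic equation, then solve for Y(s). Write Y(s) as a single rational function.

Y(s) = (-2*s - 3)/(s^3 - 3*s^2 - 12*s - 4)

Take the Laplace transform of both sides.
Using L{y''} = s^2 Y - s·y(0) - y'(0) and L{y'} = sY - y(0), with y(0) = 0, y'(0) = -2, the left side becomes (s^2 - 5*s - 2)Y - (-2).
The right side is L{exp(-2*t)} = 1/(s + 2).
So (s^2 - 5*s - 2)Y = 1/(s + 2) + (-2).
Isolate Y and clear denominators.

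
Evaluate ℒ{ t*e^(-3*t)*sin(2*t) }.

L{sin(2t)} = 2/(s^2 + 4).
Multiplying by e^(-3t) shifts s → s + 3, so L{e^(-3*t)*sin(2*t)} = 2/((s + 3)^2 + 4).
Then apply L{t·g(t)} = -d/ds[G(s)] with G(s) = 2/((s + 3)^2 + 4):
differentiating 1 time and applying the sign gives 4*(s + 3)/(s^2 + 6*s + 13)^2.

4*(s + 3)/(s^2 + 6*s + 13)^2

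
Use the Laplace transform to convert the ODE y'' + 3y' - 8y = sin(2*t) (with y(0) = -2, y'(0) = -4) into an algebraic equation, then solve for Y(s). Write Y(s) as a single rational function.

Y(s) = (-2*s^3 - 10*s^2 - 8*s - 38)/(s^4 + 3*s^3 - 4*s^2 + 12*s - 32)

Laplace-transform each side.
Using L{y''} = s^2 Y - s·y(0) - y'(0) and L{y'} = sY - y(0), with y(0) = -2, y'(0) = -4, the left side becomes (s^2 + 3*s - 8)Y - (-2*s - 10).
The right side is L{sin(2*t)} = 2/(s^2 + 4).
So (s^2 + 3*s - 8)Y = 2/(s^2 + 4) + (-2*s - 10).
Isolate Y and clear denominators.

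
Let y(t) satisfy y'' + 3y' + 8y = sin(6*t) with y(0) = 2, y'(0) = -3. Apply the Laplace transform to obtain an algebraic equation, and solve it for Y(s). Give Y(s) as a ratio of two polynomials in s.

Transform both sides with L{·}.
The derivative rules (L{y''} = s^2 Y - s·y(0) - y'(0) and L{y'} = sY - y(0), with y(0) = 2, y'(0) = -3) turn the left side into (s^2 + 3*s + 8)Y - (2*s + 3).
The right side is L{sin(6*t)} = 6/(s^2 + 36).
So (s^2 + 3*s + 8)Y = 6/(s^2 + 36) + (2*s + 3).
Solve for Y(s) and write it as one ratio of polynomials.

Y(s) = (2*s^3 + 3*s^2 + 72*s + 114)/(s^4 + 3*s^3 + 44*s^2 + 108*s + 288)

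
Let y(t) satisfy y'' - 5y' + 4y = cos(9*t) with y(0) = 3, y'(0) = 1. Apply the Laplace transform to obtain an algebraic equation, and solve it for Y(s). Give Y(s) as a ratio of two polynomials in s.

Y(s) = (3*s^3 - 14*s^2 + 244*s - 1134)/(s^4 - 5*s^3 + 85*s^2 - 405*s + 324)

Apply the Laplace transform to the equation.
With L{y''} = s^2 Y - s·y(0) - y'(0) and L{y'} = sY - y(0), with y(0) = 3, y'(0) = 1: the LHS transforms to (s^2 - 5*s + 4)Y - (3*s - 14).
The right side is L{cos(9*t)} = s/(s^2 + 81).
So (s^2 - 5*s + 4)Y = s/(s^2 + 81) + (3*s - 14).
Solve for Y(s) and write it as one ratio of polynomials.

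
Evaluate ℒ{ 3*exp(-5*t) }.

3/(s + 5)

L{3} = 3/s.
By the first shifting theorem, multiplying by e^(-5t) replaces s with s + 5.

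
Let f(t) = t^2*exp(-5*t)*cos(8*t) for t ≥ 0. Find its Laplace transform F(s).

F(s) = 2*(s + 5)*(s^2 + 10*s - 167)/(s^2 + 10*s + 89)^3

L{cos(8t)} = s/(s^2 + 64).
Multiplying by e^(-5t) shifts s → s + 5, so L{exp(-5*t)*cos(8*t)} = (s + 5)/((s + 5)^2 + 64).
Then apply L{t^2·g(t)} = (-1)^2 d^2/ds^2[G(s)] with G(s) = (s + 5)/((s + 5)^2 + 64):
differentiating 2 times and applying the sign gives 2*(s + 5)*(s^2 + 10*s - 167)/(s^2 + 10*s + 89)^3.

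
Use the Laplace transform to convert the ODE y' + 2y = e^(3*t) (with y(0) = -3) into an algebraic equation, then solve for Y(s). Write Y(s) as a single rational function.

Apply the Laplace transform to the equation.
With L{y'} = sY - y(0) = sY - (-3): the LHS transforms to (s + 2)Y - (-3).
The right side is L{e^(3*t)} = 1/(s - 3).
So (s + 2)Y = 1/(s - 3) + (-3).
Isolate Y and clear denominators.

Y(s) = (-3*s + 10)/(s^2 - s - 6)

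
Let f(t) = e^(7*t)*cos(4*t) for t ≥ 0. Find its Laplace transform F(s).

F(s) = (s - 7)/((s - 7)^2 + 16)

L{cos(4t)} = s/(s^2 + 16).
By the first shifting theorem, multiplying by e^(7t) replaces s with s - 7.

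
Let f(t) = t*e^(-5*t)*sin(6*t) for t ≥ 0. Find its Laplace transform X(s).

X(s) = 12*(s + 5)/(s^2 + 10*s + 61)^2

L{sin(6t)} = 6/(s^2 + 36).
Multiplying by e^(-5t) shifts s → s + 5, so L{e^(-5*t)*sin(6*t)} = 6/((s + 5)^2 + 36).
Then apply L{t·g(t)} = -d/ds[G(s)] with G(s) = 6/((s + 5)^2 + 36):
differentiating 1 time and applying the sign gives 12*(s + 5)/(s^2 + 10*s + 61)^2.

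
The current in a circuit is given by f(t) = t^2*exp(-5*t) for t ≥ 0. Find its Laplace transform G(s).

G(s) = 2/(s + 5)^3

L{e^(-5t)} = 1/(s + 5).
Then apply L{t^2·g(t)} = (-1)^2 d^2/ds^2[H(s)] with H(s) = 1/(s + 5):
differentiating 2 times and applying the sign gives 2/(s + 5)^3.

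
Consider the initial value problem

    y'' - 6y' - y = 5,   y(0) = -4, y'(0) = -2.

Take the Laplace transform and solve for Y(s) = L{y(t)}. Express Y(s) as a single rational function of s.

Y(s) = (-4*s^2 + 22*s + 5)/(s^3 - 6*s^2 - s)

Take the Laplace transform of both sides.
Using L{y''} = s^2 Y - s·y(0) - y'(0) and L{y'} = sY - y(0), with y(0) = -4, y'(0) = -2, the left side becomes (s^2 - 6*s - 1)Y - (-4*s + 22).
The right side is L{5} = 5/s.
So (s^2 - 6*s - 1)Y = 5/s + (-4*s + 22).
Divide through and combine into a single rational function.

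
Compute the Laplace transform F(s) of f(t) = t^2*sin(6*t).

L{sin(6t)} = 6/(s^2 + 36).
Then apply L{t^2·g(t)} = (-1)^2 d^2/ds^2[G(s)] with G(s) = 6/(s^2 + 36):
differentiating 2 times and applying the sign gives 36*(s^2 - 12)/(s^2 + 36)^3.

F(s) = 36*(s^2 - 12)/(s^2 + 36)^3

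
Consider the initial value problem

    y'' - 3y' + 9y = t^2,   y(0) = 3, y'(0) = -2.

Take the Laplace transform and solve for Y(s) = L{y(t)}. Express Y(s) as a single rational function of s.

Apply the Laplace transform to the equation.
Using L{y''} = s^2 Y - s·y(0) - y'(0) and L{y'} = sY - y(0), with y(0) = 3, y'(0) = -2, the left side becomes (s^2 - 3*s + 9)Y - (3*s - 11).
The right side is L{t^2} = 2/s^3.
So (s^2 - 3*s + 9)Y = 2/s^3 + (3*s - 11).
Isolate Y and clear denominators.

Y(s) = (3*s^4 - 11*s^3 + 2)/(s^5 - 3*s^4 + 9*s^3)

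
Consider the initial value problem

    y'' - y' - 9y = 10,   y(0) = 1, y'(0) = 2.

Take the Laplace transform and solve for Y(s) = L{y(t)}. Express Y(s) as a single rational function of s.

Y(s) = (s^2 + s + 10)/(s^3 - s^2 - 9*s)

Take the Laplace transform of both sides.
Using L{y''} = s^2 Y - s·y(0) - y'(0) and L{y'} = sY - y(0), with y(0) = 1, y'(0) = 2, the left side becomes (s^2 - s - 9)Y - (s + 1).
The right side is L{10} = 10/s.
So (s^2 - s - 9)Y = 10/s + (s + 1).
Divide through and combine into a single rational function.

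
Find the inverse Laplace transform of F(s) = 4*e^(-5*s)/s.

Heaviside(t - 5)*(4)

The factor e^(-5s) signals a time shift by c = 5 (second shifting theorem).
L{4} = 4/s, so L^-1{4/s} = 4.
Hence the inverse is u(t - 5) times that function evaluated at t - 5.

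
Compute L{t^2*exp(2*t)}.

L{e^(2t)} = 1/(s - 2).
Then apply L{t^2·g(t)} = (-1)^2 d^2/ds^2[G(s)] with G(s) = 1/(s - 2):
differentiating 2 times and applying the sign gives 2/(s - 2)^3.

2/(s - 2)^3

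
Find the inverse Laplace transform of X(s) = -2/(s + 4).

-2*exp(-4*t)

Since L{e^(-4t)} = 1/(s + 4), the inverse is exp(-4*t), scaled by -2.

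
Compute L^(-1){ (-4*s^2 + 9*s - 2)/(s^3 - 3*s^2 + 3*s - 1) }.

Factor the denominator: s^3 - 3*s^2 + 3*s - 1 = (s - 1)^3.
Partial fraction decomposition gives [-4/(s - 1)] + [(s - 1)^(-2)] + [3/(s - 1)^3].
Invert each term: -4/(s - 1) ↔ -4e^(t); 1/(s - 1)^2 ↔ t·e^(t); 3/(s - 1)^3 ↔ (3/2)t^2·e^(t).

3*t^2*exp(t)/2 + t*exp(t) - 4*exp(t)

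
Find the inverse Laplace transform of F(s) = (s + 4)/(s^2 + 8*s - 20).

exp(-4*t)*cosh(6*t)

Rewrite the denominator: s^2 + 8*s - 20 = (s + 4)^2 - 36.
The form in (s + 4) signals a first-shifting-theorem factor e^(-4t).
Since L{cosh(6t)} = s/(s^2 - 36), the inverse is e^(-4*t)*cosh(6*t).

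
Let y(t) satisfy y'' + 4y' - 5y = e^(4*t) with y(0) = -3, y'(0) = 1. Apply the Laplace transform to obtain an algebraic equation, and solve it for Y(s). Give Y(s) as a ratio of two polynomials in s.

Apply the Laplace transform to the equation.
With L{y''} = s^2 Y - s·y(0) - y'(0) and L{y'} = sY - y(0), with y(0) = -3, y'(0) = 1: the LHS transforms to (s^2 + 4*s - 5)Y - (-3*s - 11).
The right side is L{e^(4*t)} = 1/(s - 4).
So (s^2 + 4*s - 5)Y = 1/(s - 4) + (-3*s - 11).
Isolate Y and clear denominators.

Y(s) = (-3*s^2 + s + 45)/(s^3 - 21*s + 20)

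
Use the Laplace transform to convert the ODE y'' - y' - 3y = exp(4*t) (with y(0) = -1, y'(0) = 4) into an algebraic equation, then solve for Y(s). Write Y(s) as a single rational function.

Y(s) = (-s^2 + 9*s - 19)/(s^3 - 5*s^2 + s + 12)

Transform both sides with L{·}.
The derivative rules (L{y''} = s^2 Y - s·y(0) - y'(0) and L{y'} = sY - y(0), with y(0) = -1, y'(0) = 4) turn the left side into (s^2 - s - 3)Y - (-s + 5).
The right side is L{exp(4*t)} = 1/(s - 4).
So (s^2 - s - 3)Y = 1/(s - 4) + (-s + 5).
Solve for Y(s) and write it as one ratio of polynomials.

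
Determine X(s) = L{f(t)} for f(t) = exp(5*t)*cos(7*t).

L{cos(7t)} = s/(s^2 + 49).
By the first shifting theorem, multiplying by e^(5t) replaces s with s - 5.

X(s) = (s - 5)/((s - 5)^2 + 49)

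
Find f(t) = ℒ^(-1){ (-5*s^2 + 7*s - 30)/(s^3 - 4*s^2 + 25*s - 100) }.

Factor the denominator: s^3 - 4*s^2 + 25*s - 100 = (s - 4)*(s^2 + 25).
Partial fraction decomposition gives [-2/(s - 4)] + [-3*s/(s^2 + 25)] + [-5/(s^2 + 25)].
Invert each term: -2/(s - 4) ↔ -2e^(4t); -3·s/(s^2 + 25) ↔ -3cos(5t); -1·5/(s^2 + 25) ↔ -sin(5t).

f(t) = -2*exp(4*t) - sin(5*t) - 3*cos(5*t)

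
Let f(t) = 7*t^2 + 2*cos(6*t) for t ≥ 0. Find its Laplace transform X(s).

X(s) = 2*s/(s^2 + 36) + 14/s^3

Apply the Laplace transform termwise.
(7)·[L{t^2} = 2!/s^3 = 2/s^3]; (2)·[L{cos(6t)} = s/(s^2 + 36)].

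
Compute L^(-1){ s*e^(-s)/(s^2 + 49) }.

Heaviside(t - 1)*(cos(7*t - 7))

The factor e^(-s) signals a time shift by c = 1 (second shifting theorem).
L{cos(7t)} = s/(s^2 + 49), so L^-1{s/(s^2 + 49)} = cos(7*t).
Hence the inverse is u(t - 1) times that function evaluated at t - 1.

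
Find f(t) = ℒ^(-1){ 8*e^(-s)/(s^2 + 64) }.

f(t) = Heaviside(t - 1)*(sin(8*t - 8))

The factor e^(-s) signals a time shift by c = 1 (second shifting theorem).
L{sin(8t)} = 8/(s^2 + 64), so L^-1{8/(s^2 + 64)} = sin(8*t).
Hence the inverse is u(t - 1) times that function evaluated at t - 1.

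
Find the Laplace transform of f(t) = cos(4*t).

s/(s^2 + 16)

L{cos(4t)} = s/(s^2 + 16).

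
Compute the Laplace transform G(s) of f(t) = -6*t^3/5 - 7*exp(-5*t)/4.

By linearity of the Laplace transform, transform each term separately.
(-7/4)·[L{e^(-5t)} = 1/(s + 5)]; (-6/5)·[L{t^3} = 3!/s^4 = 6/s^4].

G(s) = -7/(4*(s + 5)) - 36/(5*s^4)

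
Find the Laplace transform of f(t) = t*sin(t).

L{sin(t)} = 1/(s^2 + 1).
Then apply L{t·g(t)} = -d/ds[G(s)] with G(s) = 1/(s^2 + 1):
differentiating 1 time and applying the sign gives 2*s/(s^2 + 1)^2.

2*s/(s^2 + 1)^2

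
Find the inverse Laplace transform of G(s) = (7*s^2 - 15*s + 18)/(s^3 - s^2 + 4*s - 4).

2*exp(t) - 5*sin(2*t) + 5*cos(2*t)

Factor the denominator: s^3 - s^2 + 4*s - 4 = (s - 1)*(s^2 + 4).
Partial fraction decomposition gives [2/(s - 1)] + [5*s/(s^2 + 4)] + [-10/(s^2 + 4)].
Invert each term: 2/(s - 1) ↔ 2e^(t); 5·s/(s^2 + 4) ↔ 5cos(2t); -5·2/(s^2 + 4) ↔ -5sin(2t).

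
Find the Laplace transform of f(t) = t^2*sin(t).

2*(3*s^2 - 1)/(s^2 + 1)^3

L{sin(t)} = 1/(s^2 + 1).
Then apply L{t^2·g(t)} = (-1)^2 d^2/ds^2[G(s)] with G(s) = 1/(s^2 + 1):
differentiating 2 times and applying the sign gives 2*(3*s^2 - 1)/(s^2 + 1)^3.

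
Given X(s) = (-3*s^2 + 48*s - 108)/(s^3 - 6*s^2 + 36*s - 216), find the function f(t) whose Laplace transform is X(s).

f(t) = exp(6*t) + 4*sin(6*t) - 4*cos(6*t)

Factor the denominator: s^3 - 6*s^2 + 36*s - 216 = (s - 6)*(s^2 + 36).
Partial fraction decomposition gives [1/(s - 6)] + [-4*s/(s^2 + 36)] + [24/(s^2 + 36)].
Invert each term: 1/(s - 6) ↔ e^(6t); -4·s/(s^2 + 36) ↔ -4cos(6t); 4·6/(s^2 + 36) ↔ 4sin(6t).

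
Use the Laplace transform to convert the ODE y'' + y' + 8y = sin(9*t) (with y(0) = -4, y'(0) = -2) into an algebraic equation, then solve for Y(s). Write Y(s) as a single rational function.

Y(s) = (-4*s^3 - 6*s^2 - 324*s - 477)/(s^4 + s^3 + 89*s^2 + 81*s + 648)

Take the Laplace transform of both sides.
Using L{y''} = s^2 Y - s·y(0) - y'(0) and L{y'} = sY - y(0), with y(0) = -4, y'(0) = -2, the left side becomes (s^2 + s + 8)Y - (-4*s - 6).
The right side is L{sin(9*t)} = 9/(s^2 + 81).
So (s^2 + s + 8)Y = 9/(s^2 + 81) + (-4*s - 6).
Solve for Y(s) and write it as one ratio of polynomials.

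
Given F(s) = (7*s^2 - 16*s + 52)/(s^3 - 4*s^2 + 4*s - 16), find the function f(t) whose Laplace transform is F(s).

f(t) = 5*exp(4*t) - 4*sin(2*t) + 2*cos(2*t)

Factor the denominator: s^3 - 4*s^2 + 4*s - 16 = (s - 4)*(s^2 + 4).
Partial fraction decomposition gives [5/(s - 4)] + [2*s/(s^2 + 4)] + [-8/(s^2 + 4)].
Invert each term: 5/(s - 4) ↔ 5e^(4t); 2·s/(s^2 + 4) ↔ 2cos(2t); -4·2/(s^2 + 4) ↔ -4sin(2t).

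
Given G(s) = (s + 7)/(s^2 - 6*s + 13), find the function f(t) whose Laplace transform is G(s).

f(t) = 5*exp(3*t)*sin(2*t) + exp(3*t)*cos(2*t)

Complete the square in the denominator: s^2 - 6*s + 13 = (s - 3)^2 + 2^2.
Split the numerator to match: s + 7 = 1·(s - 3) + 5·2.
Invert each term: 1·(s - 3)/((s - 3)^2 + 4) ↔ e^(3t)cos(2t); 5·2/((s - 3)^2 + 4) ↔ 5e^(3t)sin(2t).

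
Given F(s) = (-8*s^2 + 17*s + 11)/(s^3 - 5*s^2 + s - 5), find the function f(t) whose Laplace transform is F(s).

f(t) = -4*exp(5*t) - 3*sin(t) - 4*cos(t)

Factor the denominator: s^3 - 5*s^2 + s - 5 = (s - 5)*(s^2 + 1).
Partial fraction decomposition gives [-4/(s - 5)] + [-4*s/(s^2 + 1)] + [-3/(s^2 + 1)].
Invert each term: -4/(s - 5) ↔ -4e^(5t); -4·s/(s^2 + 1) ↔ -4cos(t); -3·1/(s^2 + 1) ↔ -3sin(t).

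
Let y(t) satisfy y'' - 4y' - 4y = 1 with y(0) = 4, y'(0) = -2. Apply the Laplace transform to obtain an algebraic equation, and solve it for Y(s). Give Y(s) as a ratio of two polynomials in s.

Y(s) = (4*s^2 - 18*s + 1)/(s^3 - 4*s^2 - 4*s)

Laplace-transform each side.
Using L{y''} = s^2 Y - s·y(0) - y'(0) and L{y'} = sY - y(0), with y(0) = 4, y'(0) = -2, the left side becomes (s^2 - 4*s - 4)Y - (4*s - 18).
The right side is L{1} = 1/s.
So (s^2 - 4*s - 4)Y = 1/s + (4*s - 18).
Solve for Y(s) and write it as one ratio of polynomials.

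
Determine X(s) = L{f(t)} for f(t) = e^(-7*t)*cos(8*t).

X(s) = (s + 7)/((s + 7)^2 + 64)

L{cos(8t)} = s/(s^2 + 64).
By the first shifting theorem, multiplying by e^(-7t) replaces s with s + 7.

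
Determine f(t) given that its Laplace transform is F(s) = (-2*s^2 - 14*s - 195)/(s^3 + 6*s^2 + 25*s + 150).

f(t) = -4*sin(5*t) + cos(5*t) - 3*exp(-6*t)

Factor the denominator: s^3 + 6*s^2 + 25*s + 150 = (s + 6)*(s^2 + 25).
Partial fraction decomposition gives [-3/(s + 6)] + [s/(s^2 + 25)] + [-20/(s^2 + 25)].
Invert each term: -3/(s + 6) ↔ -3e^(-6t); 1·s/(s^2 + 25) ↔ cos(5t); -4·5/(s^2 + 25) ↔ -4sin(5t).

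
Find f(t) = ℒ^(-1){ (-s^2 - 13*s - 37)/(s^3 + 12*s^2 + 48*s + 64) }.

f(t) = -t^2*exp(-4*t)/2 - 5*t*exp(-4*t) - exp(-4*t)

Factor the denominator: s^3 + 12*s^2 + 48*s + 64 = (s + 4)^3.
Partial fraction decomposition gives [-1/(s + 4)] + [-5/(s + 4)^2] + [-1/(s + 4)^3].
Invert each term: -1/(s + 4) ↔ -e^(-4t); -5/(s + 4)^2 ↔ -5t·e^(-4t); -1/(s + 4)^3 ↔ (-1/2)t^2·e^(-4t).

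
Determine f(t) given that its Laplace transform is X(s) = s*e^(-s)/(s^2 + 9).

The factor e^(-s) signals a time shift by c = 1 (second shifting theorem).
L{cos(3t)} = s/(s^2 + 9), so L^-1{s/(s^2 + 9)} = cos(3*t).
Hence the inverse is u(t - 1) times that function evaluated at t - 1.

f(t) = Heaviside(t - 1)*(cos(3*t - 3))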